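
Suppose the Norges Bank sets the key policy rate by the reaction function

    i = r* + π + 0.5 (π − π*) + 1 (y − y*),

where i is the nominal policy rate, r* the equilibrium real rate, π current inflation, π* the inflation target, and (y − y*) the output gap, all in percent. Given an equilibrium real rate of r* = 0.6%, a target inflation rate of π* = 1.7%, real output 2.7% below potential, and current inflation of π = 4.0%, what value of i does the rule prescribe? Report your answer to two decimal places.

3.05%

Output 2.7% below potential → (y − y*) = -2.7.
i = 0.6 + 4.0 + 0.5 × (4.0 − 1.7) + 1 × (-2.7)
   = 0.6 + 4 + 1.15 − 2.7 = 3.05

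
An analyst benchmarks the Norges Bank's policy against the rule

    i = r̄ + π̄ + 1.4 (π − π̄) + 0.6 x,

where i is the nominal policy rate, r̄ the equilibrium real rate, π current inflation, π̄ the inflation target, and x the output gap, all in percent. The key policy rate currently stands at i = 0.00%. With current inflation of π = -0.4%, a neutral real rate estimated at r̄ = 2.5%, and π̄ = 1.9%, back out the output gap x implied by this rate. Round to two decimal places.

0.6 x = 0.00 − 2.5 − 1.9 − 1.4 × ((-0.4) − 1.9) = -1.18
x = -1.18 / 0.6 = -1.97

-1.97%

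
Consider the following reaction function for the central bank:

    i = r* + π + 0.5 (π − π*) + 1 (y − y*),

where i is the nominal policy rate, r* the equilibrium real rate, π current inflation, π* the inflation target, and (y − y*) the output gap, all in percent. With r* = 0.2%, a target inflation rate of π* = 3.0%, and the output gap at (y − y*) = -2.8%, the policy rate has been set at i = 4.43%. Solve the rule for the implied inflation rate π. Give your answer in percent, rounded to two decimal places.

Collecting π: i = r* + (1 + 0.5) π − 0.5 π* + 1 (y − y*)
1.5 π = 4.43 − 0.2 + 0.5 × 3.0 − 1 × (-2.8) = 8.53
π = 8.53 / 1.5 = 5.69

5.69%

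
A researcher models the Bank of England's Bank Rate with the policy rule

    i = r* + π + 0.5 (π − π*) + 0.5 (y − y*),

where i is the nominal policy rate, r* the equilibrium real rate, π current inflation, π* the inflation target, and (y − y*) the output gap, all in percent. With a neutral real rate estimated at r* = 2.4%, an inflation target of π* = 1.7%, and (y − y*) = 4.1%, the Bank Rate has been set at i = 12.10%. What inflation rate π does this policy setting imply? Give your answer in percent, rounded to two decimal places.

5.67%

Collecting π: i = r* + (1 + 0.5) π − 0.5 π* + 0.5 (y − y*)
1.5 π = 12.10 − 2.4 + 0.5 × 1.7 − 0.5 × 4.1 = 8.5
π = 8.5 / 1.5 = 5.67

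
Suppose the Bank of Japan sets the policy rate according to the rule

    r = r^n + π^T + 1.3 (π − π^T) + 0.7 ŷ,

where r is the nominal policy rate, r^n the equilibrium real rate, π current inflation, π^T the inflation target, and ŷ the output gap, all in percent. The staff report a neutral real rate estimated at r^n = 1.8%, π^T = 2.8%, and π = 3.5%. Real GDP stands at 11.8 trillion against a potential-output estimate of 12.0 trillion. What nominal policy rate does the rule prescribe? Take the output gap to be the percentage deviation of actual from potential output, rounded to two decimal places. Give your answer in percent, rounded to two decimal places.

Output gap = 100 × (11.8 − 12.0) / 12.0 = -1.67%.
r = 1.80 + 2.80 + 1.3 × (3.50 − 2.80) + 0.7 × (-1.67)
   = 1.80 + 2.8 + 0.91 − 1.169 = 4.34

4.34%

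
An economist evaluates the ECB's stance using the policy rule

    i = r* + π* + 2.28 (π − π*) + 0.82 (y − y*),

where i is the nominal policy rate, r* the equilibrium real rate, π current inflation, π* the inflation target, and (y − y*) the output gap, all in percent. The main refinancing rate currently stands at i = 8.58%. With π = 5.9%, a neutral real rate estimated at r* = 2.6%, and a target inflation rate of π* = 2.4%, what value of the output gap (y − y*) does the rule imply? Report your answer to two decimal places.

-5.37%

0.82 (y − y*) = 8.58 − 2.6 − 2.4 − 2.28 × (5.9 − 2.4) = -4.4
(y − y*) = -4.4 / 0.82 = -5.37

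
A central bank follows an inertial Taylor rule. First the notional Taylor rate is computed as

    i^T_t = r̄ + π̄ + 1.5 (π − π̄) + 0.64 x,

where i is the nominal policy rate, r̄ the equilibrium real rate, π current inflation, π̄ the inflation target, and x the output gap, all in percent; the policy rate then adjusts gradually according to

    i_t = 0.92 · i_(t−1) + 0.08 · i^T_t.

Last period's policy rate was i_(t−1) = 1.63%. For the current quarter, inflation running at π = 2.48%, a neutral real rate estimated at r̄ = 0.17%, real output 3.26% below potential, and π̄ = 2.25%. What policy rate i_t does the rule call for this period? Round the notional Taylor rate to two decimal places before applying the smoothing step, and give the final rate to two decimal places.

Output 3.26% below potential → x = -3.26.
i^T_t = 0.17 + 2.25 + 1.5 × (2.48 − 2.25) + 0.64 × (-3.26)
   = 0.17 + 2.25 + 0.345 − 2.0864 = 0.68
i_t = 0.92 × 1.63 + 0.08 × 0.68 = 1.4996 + 0.0544 = 1.55

1.55%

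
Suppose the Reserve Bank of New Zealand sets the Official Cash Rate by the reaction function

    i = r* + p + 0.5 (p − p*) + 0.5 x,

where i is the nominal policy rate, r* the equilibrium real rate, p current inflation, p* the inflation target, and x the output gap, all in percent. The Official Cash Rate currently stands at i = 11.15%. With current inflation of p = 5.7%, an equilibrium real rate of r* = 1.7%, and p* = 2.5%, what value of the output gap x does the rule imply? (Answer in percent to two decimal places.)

0.5 x = 11.15 − 1.7 − 5.7 − 0.5 × (5.7 − 2.5) = 2.15
x = 2.15 / 0.5 = 4.30

4.30%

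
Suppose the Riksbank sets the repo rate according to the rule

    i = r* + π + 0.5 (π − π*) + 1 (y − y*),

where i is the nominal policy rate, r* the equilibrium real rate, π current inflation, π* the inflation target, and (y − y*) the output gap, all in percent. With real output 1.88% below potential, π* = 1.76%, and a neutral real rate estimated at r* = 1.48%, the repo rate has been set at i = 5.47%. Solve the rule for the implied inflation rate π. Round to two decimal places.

Output 1.88% below potential → (y − y*) = -1.88.
Collecting π: i = r* + (1 + 0.5) π − 0.5 π* + 1 (y − y*)
1.5 π = 5.47 − 1.48 + 0.5 × 1.76 − 1 × (-1.88) = 6.75
π = 6.75 / 1.5 = 4.50

4.50%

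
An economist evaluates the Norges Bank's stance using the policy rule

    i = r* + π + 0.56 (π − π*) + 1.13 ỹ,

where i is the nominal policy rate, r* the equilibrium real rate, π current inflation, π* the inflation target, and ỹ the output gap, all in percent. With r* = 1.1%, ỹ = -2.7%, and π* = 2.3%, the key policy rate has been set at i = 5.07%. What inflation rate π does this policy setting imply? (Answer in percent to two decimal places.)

Collecting π: i = r* + (1 + 0.56) π − 0.56 π* + 1.13 ỹ
1.56 π = 5.07 − 1.1 + 0.56 × 2.3 − 1.13 × (-2.7) = 8.309
π = 8.309 / 1.56 = 5.33

5.33%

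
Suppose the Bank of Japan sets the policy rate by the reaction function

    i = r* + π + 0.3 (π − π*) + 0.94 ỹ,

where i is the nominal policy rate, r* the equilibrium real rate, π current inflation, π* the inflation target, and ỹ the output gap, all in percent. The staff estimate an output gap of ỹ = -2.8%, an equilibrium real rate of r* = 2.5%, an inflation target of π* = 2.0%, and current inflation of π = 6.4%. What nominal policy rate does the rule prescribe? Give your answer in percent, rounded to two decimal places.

i = 2.5 + 6.4 + 0.3 × (6.4 − 2.0) + 0.94 × (-2.8)
   = 2.5 + 6.4 + 1.32 − 2.632 = 7.59

7.59%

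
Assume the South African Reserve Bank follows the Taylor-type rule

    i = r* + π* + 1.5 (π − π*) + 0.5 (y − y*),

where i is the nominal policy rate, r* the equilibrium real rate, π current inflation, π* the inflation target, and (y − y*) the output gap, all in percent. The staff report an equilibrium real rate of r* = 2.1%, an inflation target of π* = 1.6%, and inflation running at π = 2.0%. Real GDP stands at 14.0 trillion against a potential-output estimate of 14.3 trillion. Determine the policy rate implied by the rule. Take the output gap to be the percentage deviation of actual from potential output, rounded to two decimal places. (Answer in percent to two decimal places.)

3.25%

Output gap = 100 × (14.0 − 14.3) / 14.3 = -2.10%.
i = 2.10 + 1.60 + 1.5 × (2.00 − 1.60) + 0.5 × (-2.10)
   = 2.10 + 1.6 + 0.6 − 1.05 = 3.25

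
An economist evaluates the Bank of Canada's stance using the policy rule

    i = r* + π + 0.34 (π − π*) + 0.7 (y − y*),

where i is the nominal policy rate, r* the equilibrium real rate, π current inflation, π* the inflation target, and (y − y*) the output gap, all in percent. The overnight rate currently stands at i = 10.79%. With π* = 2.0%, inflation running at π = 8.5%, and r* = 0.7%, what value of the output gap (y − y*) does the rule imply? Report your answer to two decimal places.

-0.89%

0.7 (y − y*) = 10.79 − 0.7 − 8.5 − 0.34 × (8.5 − 2.0) = -0.62
(y − y*) = -0.62 / 0.7 = -0.89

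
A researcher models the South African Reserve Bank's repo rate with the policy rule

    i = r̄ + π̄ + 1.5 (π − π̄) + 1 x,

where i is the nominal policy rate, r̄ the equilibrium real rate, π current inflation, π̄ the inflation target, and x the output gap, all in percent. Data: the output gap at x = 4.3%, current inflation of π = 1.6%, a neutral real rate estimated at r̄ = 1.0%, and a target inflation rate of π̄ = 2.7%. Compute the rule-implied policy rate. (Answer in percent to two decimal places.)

6.35%

i = 1.0 + 2.7 + 1.5 × (1.6 − 2.7) + 1 × 4.3
   = 1.0 + 2.7 − 1.65 + 4.3 = 6.35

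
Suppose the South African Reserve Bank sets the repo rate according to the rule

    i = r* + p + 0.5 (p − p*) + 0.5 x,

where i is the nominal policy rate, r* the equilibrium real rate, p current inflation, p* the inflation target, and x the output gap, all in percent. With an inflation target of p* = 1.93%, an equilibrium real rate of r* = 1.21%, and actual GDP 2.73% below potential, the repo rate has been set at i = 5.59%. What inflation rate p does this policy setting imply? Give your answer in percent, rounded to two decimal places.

4.47%

Output 2.73% below potential → x = -2.73.
Collecting p: i = r* + (1 + 0.5) p − 0.5 p* + 0.5 x
1.5 p = 5.59 − 1.21 + 0.5 × 1.93 − 0.5 × (-2.73) = 6.71
p = 6.71 / 1.5 = 4.47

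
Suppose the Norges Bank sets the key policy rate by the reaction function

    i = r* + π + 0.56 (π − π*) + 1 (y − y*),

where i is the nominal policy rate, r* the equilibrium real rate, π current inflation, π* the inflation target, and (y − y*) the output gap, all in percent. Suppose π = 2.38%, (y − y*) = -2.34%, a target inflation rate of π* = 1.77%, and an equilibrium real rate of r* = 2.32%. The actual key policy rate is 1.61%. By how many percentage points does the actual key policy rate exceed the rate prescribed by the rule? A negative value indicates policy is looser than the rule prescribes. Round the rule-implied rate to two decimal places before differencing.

i = 2.32 + 2.38 + 0.56 × (2.38 − 1.77) + 1 × (-2.34)
   = 2.32 + 2.38 + 0.3416 − 2.34 = 2.70
Deviation = 1.61 − 2.70 = -1.09 pp.

-1.09 pp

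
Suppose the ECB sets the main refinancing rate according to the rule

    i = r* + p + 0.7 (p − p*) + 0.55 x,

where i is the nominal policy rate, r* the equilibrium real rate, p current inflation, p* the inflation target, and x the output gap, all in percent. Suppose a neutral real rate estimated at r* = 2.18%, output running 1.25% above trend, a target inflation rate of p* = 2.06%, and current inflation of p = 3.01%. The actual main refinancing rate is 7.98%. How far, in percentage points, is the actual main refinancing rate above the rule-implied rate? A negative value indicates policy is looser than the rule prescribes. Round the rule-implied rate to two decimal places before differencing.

Output 1.25% above potential → x = 1.25.
i = 2.18 + 3.01 + 0.7 × (3.01 − 2.06) + 0.55 × 1.25
   = 2.18 + 3.01 + 0.665 + 0.6875 = 6.54
Deviation = 7.98 − 6.54 = 1.44 pp.

1.44 pp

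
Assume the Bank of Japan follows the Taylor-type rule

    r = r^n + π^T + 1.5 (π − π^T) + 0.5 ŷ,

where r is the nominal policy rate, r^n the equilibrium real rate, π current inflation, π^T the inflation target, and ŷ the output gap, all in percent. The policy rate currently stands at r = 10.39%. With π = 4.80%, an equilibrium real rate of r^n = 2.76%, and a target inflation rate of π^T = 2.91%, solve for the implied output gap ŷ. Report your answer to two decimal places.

3.77%

0.5 ŷ = 10.39 − 2.76 − 2.91 − 1.5 × (4.80 − 2.91) = 1.885
ŷ = 1.885 / 0.5 = 3.77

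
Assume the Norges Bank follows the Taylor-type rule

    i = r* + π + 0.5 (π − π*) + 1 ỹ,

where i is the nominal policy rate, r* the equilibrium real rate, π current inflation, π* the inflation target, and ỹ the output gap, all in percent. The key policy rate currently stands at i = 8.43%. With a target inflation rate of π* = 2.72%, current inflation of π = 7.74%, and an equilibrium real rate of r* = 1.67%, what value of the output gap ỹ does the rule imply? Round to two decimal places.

1 ỹ = 8.43 − 1.67 − 7.74 − 0.5 × (7.74 − 2.72) = -3.49
ỹ = -3.49 / 1 = -3.49

-3.49%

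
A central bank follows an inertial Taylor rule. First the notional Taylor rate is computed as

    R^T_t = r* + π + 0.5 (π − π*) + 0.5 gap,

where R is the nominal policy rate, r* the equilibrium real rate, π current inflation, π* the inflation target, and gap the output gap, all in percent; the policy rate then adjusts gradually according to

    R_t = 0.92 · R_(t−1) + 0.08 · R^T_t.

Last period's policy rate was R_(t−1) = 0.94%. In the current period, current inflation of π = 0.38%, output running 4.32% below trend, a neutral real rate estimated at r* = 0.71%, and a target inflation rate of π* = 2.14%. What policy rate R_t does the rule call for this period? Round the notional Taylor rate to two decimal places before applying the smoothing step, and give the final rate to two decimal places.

0.71%

Output 4.32% below potential → gap = -4.32.
R^T_t = 0.71 + 0.38 + 0.5 × (0.38 − 2.14) + 0.5 × (-4.32)
   = 0.71 + 0.38 − 0.88 − 2.16 = -1.95
R_t = 0.92 × 0.94 + 0.08 × (-1.95) = 0.8648 − 0.156 = 0.71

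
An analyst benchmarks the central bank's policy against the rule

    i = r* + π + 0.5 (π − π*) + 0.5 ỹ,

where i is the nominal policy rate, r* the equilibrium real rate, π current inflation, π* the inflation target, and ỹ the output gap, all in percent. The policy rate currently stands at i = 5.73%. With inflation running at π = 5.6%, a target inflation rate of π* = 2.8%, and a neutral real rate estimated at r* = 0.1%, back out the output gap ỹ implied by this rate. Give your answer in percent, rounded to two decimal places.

-2.74%

0.5 ỹ = 5.73 − 0.1 − 5.6 − 0.5 × (5.6 − 2.8) = -1.37
ỹ = -1.37 / 0.5 = -2.74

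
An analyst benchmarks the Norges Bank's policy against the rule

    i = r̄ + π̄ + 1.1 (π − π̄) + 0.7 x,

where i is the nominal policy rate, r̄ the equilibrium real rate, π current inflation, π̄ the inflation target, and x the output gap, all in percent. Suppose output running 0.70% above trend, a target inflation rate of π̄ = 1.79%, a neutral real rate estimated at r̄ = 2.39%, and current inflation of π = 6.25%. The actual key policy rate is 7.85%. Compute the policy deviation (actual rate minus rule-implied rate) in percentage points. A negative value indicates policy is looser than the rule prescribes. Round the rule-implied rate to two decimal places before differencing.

-1.73 pp

Output 0.70% above potential → x = 0.70.
i = 2.39 + 1.79 + 1.1 × (6.25 − 1.79) + 0.7 × 0.70
   = 2.39 + 1.79 + 4.906 + 0.49 = 9.58
Deviation = 7.85 − 9.58 = -1.73 pp.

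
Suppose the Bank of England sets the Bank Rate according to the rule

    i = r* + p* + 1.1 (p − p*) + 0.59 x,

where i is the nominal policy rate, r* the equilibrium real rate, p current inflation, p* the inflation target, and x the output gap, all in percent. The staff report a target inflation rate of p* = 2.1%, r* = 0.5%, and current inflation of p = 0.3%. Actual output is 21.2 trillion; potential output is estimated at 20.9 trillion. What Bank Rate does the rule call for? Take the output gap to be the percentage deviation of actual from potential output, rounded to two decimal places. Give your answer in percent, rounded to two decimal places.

1.47%

Output gap = 100 × (21.2 − 20.9) / 20.9 = 1.44%.
i = 0.50 + 2.10 + 1.1 × (0.30 − 2.10) + 0.59 × 1.44
   = 0.50 + 2.1 − 1.98 + 0.8496 = 1.47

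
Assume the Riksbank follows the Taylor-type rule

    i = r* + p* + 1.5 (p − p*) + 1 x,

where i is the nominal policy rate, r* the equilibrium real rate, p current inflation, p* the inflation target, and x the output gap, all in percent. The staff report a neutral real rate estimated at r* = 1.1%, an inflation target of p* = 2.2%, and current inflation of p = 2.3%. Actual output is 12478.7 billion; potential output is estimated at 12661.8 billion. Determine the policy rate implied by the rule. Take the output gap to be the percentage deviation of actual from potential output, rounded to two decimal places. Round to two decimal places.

Output gap = 100 × (12478.7 − 12661.8) / 12661.8 = -1.45%.
i = 1.10 + 2.20 + 1.5 × (2.30 − 2.20) + 1 × (-1.45)
   = 1.10 + 2.2 + 0.15 − 1.45 = 2.00

2.00%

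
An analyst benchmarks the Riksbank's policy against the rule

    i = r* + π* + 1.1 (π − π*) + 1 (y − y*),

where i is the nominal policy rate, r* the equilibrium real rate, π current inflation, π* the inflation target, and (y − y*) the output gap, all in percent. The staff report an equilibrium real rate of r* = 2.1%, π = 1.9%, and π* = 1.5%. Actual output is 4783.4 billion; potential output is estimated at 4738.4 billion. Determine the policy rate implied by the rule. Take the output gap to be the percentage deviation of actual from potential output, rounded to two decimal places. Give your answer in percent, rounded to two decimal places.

4.99%

Output gap = 100 × (4783.4 − 4738.4) / 4738.4 = 0.95%.
i = 2.10 + 1.50 + 1.1 × (1.90 − 1.50) + 1 × 0.95
   = 2.10 + 1.5 + 0.44 + 0.95 = 4.99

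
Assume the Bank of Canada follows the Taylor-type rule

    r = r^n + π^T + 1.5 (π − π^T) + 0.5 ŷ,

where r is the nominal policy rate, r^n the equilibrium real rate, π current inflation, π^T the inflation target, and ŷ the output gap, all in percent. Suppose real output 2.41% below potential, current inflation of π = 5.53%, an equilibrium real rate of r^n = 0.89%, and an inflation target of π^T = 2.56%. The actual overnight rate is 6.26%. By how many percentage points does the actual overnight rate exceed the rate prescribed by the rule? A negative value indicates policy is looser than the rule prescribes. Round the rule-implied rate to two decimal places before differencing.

Output 2.41% below potential → ŷ = -2.41.
r = 0.89 + 2.56 + 1.5 × (5.53 − 2.56) + 0.5 × (-2.41)
   = 0.89 + 2.56 + 4.455 − 1.205 = 6.70
Deviation = 6.26 − 6.70 = -0.44 pp.

-0.44 pp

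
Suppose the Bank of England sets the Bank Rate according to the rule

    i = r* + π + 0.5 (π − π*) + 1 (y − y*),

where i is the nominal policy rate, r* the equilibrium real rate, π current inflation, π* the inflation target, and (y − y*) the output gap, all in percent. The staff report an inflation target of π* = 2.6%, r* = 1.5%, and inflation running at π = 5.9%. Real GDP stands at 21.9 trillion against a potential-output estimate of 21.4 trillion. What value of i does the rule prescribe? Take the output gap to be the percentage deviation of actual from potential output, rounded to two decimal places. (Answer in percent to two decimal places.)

Output gap = 100 × (21.9 − 21.4) / 21.4 = 2.34%.
i = 1.50 + 5.90 + 0.5 × (5.90 − 2.60) + 1 × 2.34
   = 1.50 + 5.9 + 1.65 + 2.34 = 11.39

11.39%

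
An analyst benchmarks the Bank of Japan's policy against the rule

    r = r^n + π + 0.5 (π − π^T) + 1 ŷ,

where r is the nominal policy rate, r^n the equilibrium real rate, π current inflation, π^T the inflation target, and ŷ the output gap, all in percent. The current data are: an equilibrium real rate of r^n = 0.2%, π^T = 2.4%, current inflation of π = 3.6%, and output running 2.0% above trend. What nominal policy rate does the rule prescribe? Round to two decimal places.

Output 2.0% above potential → ŷ = 2.0.
r = 0.2 + 3.6 + 0.5 × (3.6 − 2.4) + 1 × 2.0
   = 0.2 + 3.6 + 0.6 + 2 = 6.40

6.40%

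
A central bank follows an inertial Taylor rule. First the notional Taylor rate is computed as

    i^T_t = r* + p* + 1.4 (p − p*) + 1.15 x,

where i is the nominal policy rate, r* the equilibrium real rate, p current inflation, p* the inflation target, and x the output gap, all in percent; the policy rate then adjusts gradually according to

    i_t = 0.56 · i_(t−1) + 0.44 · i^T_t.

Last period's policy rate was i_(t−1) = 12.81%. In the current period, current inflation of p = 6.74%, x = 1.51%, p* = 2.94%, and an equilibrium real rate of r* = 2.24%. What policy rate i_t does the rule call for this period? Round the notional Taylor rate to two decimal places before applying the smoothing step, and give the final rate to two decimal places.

i^T_t = 2.24 + 2.94 + 1.4 × (6.74 − 2.94) + 1.15 × 1.51
   = 2.24 + 2.94 + 5.32 + 1.7365 = 12.24
i_t = 0.56 × 12.81 + 0.44 × 12.24 = 7.1736 + 5.3856 = 12.56

12.56%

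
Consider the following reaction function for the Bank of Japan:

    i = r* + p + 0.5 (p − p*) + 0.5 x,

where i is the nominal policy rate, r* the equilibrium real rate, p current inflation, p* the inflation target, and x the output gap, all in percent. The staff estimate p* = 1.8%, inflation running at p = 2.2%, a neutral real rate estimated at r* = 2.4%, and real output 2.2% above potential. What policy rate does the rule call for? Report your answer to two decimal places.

Output 2.2% above potential → x = 2.2.
i = 2.4 + 2.2 + 0.5 × (2.2 − 1.8) + 0.5 × 2.2
   = 2.4 + 2.2 + 0.2 + 1.1 = 5.90

5.90%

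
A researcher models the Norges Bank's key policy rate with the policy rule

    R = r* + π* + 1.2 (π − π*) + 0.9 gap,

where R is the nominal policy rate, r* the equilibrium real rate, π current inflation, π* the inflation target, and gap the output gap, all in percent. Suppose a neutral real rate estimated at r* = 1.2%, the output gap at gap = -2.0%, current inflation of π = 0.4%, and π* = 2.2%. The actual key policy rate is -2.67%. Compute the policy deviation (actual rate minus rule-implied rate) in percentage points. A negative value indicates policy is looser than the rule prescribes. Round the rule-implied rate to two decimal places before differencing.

-2.11 pp

R = 1.2 + 2.2 + 1.2 × (0.4 − 2.2) + 0.9 × (-2.0)
   = 1.2 + 2.2 − 2.16 − 1.8 = -0.56
Deviation = -2.67 − (-0.56) = -2.11 pp.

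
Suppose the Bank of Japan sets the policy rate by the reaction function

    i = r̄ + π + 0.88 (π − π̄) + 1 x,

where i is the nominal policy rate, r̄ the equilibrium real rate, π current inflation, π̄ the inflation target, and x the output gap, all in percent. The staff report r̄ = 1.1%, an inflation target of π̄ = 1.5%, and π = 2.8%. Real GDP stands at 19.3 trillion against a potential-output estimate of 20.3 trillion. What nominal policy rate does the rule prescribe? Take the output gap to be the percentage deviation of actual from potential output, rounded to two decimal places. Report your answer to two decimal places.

0.11%

Output gap = 100 × (19.3 − 20.3) / 20.3 = -4.93%.
i = 1.10 + 2.80 + 0.88 × (2.80 − 1.50) + 1 × (-4.93)
   = 1.10 + 2.8 + 1.144 − 4.93 = 0.11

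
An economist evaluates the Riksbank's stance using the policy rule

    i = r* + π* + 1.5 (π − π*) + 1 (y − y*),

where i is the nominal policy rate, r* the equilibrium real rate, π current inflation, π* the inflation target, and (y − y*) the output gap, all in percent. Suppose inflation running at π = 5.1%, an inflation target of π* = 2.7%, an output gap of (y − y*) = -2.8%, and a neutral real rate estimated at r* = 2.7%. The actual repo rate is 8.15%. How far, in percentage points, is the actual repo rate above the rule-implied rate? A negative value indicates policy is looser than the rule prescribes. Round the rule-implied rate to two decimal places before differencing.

i = 2.7 + 2.7 + 1.5 × (5.1 − 2.7) + 1 × (-2.8)
   = 2.7 + 2.7 + 3.6 − 2.8 = 6.20
Deviation = 8.15 − 6.20 = 1.95 pp.

1.95 pp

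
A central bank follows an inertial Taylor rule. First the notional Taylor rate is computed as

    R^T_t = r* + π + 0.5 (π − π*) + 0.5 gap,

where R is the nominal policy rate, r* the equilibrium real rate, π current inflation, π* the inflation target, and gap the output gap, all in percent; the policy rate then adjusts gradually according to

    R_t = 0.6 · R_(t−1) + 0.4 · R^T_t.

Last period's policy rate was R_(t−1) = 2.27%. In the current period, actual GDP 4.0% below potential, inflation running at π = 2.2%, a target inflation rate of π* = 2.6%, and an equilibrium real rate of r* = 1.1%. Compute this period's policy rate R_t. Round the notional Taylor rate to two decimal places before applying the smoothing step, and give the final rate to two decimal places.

1.80%

Output 4.0% below potential → gap = -4.0.
R^T_t = 1.1 + 2.2 + 0.5 × (2.2 − 2.6) + 0.5 × (-4.0)
   = 1.1 + 2.2 − 0.2 − 2 = 1.10
R_t = 0.6 × 2.27 + 0.4 × 1.10 = 1.362 + 0.44 = 1.80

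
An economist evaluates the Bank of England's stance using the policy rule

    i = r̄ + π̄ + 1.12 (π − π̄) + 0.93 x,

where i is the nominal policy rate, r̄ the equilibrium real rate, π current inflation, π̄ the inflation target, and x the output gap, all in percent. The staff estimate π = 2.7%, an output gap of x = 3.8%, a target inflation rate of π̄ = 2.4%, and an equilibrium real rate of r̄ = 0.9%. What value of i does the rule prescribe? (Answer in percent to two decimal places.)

7.17%

i = 0.9 + 2.4 + 1.12 × (2.7 − 2.4) + 0.93 × 3.8
   = 0.9 + 2.4 + 0.336 + 3.534 = 7.17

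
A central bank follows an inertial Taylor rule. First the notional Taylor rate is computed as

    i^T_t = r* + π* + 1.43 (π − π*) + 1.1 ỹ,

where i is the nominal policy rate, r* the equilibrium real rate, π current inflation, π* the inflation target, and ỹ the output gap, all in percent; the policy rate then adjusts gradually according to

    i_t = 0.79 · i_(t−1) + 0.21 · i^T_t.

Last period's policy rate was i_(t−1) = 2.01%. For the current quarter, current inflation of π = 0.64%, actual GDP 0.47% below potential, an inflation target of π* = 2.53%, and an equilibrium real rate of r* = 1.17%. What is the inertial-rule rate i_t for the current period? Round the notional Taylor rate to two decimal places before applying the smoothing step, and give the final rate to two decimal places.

Output 0.47% below potential → ỹ = -0.47.
i^T_t = 1.17 + 2.53 + 1.43 × (0.64 − 2.53) + 1.1 × (-0.47)
   = 1.17 + 2.53 − 2.7027 − 0.517 = 0.48
i_t = 0.79 × 2.01 + 0.21 × 0.48 = 1.5879 + 0.1008 = 1.69

1.69%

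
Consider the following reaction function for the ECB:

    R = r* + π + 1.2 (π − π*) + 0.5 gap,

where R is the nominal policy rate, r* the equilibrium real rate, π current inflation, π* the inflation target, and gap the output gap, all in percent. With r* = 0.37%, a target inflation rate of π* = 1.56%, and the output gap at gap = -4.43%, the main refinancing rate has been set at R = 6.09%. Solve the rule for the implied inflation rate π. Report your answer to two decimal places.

4.46%

Collecting π: R = r* + (1 + 1.2) π − 1.2 π* + 0.5 gap
2.2 π = 6.09 − 0.37 + 1.2 × 1.56 − 0.5 × (-4.43) = 9.807
π = 9.807 / 2.2 = 4.46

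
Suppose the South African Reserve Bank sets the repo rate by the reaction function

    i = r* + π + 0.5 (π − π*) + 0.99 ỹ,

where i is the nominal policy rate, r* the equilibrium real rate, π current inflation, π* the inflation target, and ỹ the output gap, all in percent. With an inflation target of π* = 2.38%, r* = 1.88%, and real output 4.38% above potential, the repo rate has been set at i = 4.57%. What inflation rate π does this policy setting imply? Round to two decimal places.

-0.30%

Output 4.38% above potential → ỹ = 4.38.
Collecting π: i = r* + (1 + 0.5) π − 0.5 π* + 0.99 ỹ
1.5 π = 4.57 − 1.88 + 0.5 × 2.38 − 0.99 × 4.38 = -0.4562
π = -0.4562 / 1.5 = -0.30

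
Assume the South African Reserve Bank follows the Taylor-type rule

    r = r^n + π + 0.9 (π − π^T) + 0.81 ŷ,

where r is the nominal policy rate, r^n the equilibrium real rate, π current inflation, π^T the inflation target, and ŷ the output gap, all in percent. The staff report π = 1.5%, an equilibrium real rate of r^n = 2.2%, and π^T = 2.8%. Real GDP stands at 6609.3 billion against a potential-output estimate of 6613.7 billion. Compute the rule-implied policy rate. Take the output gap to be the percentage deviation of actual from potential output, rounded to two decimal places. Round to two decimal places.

Output gap = 100 × (6609.3 − 6613.7) / 6613.7 = -0.07%.
r = 2.20 + 1.50 + 0.9 × (1.50 − 2.80) + 0.81 × (-0.07)
   = 2.20 + 1.5 − 1.17 − 0.0567 = 2.47

2.47%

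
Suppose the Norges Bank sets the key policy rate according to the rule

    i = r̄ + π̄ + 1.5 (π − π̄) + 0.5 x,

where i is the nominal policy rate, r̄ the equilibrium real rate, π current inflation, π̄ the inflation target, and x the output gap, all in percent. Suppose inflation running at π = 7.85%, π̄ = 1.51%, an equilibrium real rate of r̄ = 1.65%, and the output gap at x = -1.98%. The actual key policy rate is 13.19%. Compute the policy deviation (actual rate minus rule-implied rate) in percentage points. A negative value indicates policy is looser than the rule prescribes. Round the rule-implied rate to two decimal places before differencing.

i = 1.65 + 1.51 + 1.5 × (7.85 − 1.51) + 0.5 × (-1.98)
   = 1.65 + 1.51 + 9.51 − 0.99 = 11.68
Deviation = 13.19 − 11.68 = 1.51 pp.

1.51 pp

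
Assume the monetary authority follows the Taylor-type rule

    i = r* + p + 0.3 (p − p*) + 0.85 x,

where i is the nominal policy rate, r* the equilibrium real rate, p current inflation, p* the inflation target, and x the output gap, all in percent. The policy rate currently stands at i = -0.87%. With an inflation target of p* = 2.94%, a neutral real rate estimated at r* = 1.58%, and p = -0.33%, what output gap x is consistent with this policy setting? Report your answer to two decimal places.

0.85 x = -0.87 − 1.58 − (-0.33) − 0.3 × ((-0.33) − 2.94) = -1.139
x = -1.139 / 0.85 = -1.34

-1.34%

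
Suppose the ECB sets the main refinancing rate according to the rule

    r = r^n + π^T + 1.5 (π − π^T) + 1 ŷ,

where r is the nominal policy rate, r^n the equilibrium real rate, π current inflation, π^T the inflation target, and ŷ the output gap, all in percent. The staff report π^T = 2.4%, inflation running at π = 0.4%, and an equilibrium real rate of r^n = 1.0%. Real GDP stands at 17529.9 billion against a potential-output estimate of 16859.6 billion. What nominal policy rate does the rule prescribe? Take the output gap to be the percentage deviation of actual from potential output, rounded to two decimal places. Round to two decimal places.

4.38%

Output gap = 100 × (17529.9 − 16859.6) / 16859.6 = 3.98%.
r = 1.00 + 2.40 + 1.5 × (0.40 − 2.40) + 1 × 3.98
   = 1.00 + 2.4 − 3 + 3.98 = 4.38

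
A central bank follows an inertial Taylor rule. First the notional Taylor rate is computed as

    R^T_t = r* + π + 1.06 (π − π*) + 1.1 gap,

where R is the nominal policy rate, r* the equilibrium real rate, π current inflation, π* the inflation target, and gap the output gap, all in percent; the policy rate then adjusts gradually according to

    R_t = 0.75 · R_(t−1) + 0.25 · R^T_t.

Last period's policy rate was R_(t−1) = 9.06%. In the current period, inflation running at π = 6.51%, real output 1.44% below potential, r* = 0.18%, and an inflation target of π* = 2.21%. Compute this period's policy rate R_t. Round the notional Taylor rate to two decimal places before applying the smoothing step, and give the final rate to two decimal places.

9.21%

Output 1.44% below potential → gap = -1.44.
R^T_t = 0.18 + 6.51 + 1.06 × (6.51 − 2.21) + 1.1 × (-1.44)
   = 0.18 + 6.51 + 4.558 − 1.584 = 9.66
R_t = 0.75 × 9.06 + 0.25 × 9.66 = 6.795 + 2.415 = 9.21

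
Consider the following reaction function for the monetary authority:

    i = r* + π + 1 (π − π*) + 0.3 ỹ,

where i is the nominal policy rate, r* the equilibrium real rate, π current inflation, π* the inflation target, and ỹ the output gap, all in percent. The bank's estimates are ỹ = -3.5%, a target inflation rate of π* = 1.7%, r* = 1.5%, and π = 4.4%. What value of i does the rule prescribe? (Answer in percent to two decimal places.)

i = 1.5 + 4.4 + 1 × (4.4 − 1.7) + 0.3 × (-3.5)
   = 1.5 + 4.4 + 2.7 − 1.05 = 7.55

7.55%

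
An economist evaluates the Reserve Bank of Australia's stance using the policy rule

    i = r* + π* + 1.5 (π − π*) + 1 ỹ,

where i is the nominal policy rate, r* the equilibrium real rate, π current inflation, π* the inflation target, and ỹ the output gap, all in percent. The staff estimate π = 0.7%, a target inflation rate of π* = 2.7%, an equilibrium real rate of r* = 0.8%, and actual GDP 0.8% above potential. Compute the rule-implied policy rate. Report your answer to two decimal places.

1.30%

Output 0.8% above potential → ỹ = 0.8.
i = 0.8 + 2.7 + 1.5 × (0.7 − 2.7) + 1 × 0.8
   = 0.8 + 2.7 − 3 + 0.8 = 1.30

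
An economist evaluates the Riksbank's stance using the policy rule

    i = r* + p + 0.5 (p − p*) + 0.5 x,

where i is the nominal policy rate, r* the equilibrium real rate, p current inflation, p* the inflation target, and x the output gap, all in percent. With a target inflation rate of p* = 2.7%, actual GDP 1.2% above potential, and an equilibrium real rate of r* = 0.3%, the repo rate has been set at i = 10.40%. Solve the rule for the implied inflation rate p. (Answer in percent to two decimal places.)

Output 1.2% above potential → x = 1.2.
Collecting p: i = r* + (1 + 0.5) p − 0.5 p* + 0.5 x
1.5 p = 10.40 − 0.3 + 0.5 × 2.7 − 0.5 × 1.2 = 10.85
p = 10.85 / 1.5 = 7.23

7.23%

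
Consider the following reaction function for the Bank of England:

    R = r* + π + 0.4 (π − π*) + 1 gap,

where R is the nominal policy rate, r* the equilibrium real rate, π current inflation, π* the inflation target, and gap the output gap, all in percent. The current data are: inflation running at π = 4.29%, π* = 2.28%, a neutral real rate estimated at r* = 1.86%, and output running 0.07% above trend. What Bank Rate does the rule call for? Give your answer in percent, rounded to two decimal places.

Output 0.07% above potential → gap = 0.07.
R = 1.86 + 4.29 + 0.4 × (4.29 − 2.28) + 1 × 0.07
   = 1.86 + 4.29 + 0.804 + 0.07 = 7.02

7.02%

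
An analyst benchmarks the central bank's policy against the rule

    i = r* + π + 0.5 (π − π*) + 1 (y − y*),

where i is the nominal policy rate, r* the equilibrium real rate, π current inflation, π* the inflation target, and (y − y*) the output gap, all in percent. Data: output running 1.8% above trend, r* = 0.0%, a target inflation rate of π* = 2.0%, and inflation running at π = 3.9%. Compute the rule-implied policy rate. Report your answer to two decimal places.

Output 1.8% above potential → (y − y*) = 1.8.
i = 0.0 + 3.9 + 0.5 × (3.9 − 2.0) + 1 × 1.8
   = 0.0 + 3.9 + 0.95 + 1.8 = 6.65

6.65%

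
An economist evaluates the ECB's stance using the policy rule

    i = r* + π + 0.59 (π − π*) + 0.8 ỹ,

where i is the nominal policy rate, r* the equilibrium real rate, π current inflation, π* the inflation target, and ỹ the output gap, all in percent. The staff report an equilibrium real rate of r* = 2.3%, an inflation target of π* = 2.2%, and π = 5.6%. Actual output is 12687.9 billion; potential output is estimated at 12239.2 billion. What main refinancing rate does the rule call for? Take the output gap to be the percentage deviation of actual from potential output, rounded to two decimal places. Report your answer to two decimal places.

Output gap = 100 × (12687.9 − 12239.2) / 12239.2 = 3.67%.
i = 2.30 + 5.60 + 0.59 × (5.60 − 2.20) + 0.8 × 3.67
   = 2.30 + 5.6 + 2.006 + 2.936 = 12.84

12.84%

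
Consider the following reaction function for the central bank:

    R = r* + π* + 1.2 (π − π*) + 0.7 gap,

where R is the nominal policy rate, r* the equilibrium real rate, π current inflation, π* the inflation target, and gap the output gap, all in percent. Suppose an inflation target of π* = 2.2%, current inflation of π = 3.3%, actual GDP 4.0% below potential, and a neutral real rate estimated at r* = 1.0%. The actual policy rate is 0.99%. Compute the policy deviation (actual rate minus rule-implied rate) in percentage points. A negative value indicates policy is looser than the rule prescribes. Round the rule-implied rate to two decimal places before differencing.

Output 4.0% below potential → gap = -4.0.
R = 1.0 + 2.2 + 1.2 × (3.3 − 2.2) + 0.7 × (-4.0)
   = 1.0 + 2.2 + 1.32 − 2.8 = 1.72
Deviation = 0.99 − 1.72 = -0.73 pp.

-0.73 pp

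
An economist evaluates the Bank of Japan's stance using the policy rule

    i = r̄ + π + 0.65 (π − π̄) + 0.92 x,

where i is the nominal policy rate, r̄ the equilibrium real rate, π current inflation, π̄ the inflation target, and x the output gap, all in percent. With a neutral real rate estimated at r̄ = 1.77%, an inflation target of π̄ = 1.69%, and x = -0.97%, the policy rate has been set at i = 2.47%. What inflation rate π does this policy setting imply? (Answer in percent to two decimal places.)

1.63%

Collecting π: i = r̄ + (1 + 0.65) π − 0.65 π̄ + 0.92 x
1.65 π = 2.47 − 1.77 + 0.65 × 1.69 − 0.92 × (-0.97) = 2.6909
π = 2.6909 / 1.65 = 1.63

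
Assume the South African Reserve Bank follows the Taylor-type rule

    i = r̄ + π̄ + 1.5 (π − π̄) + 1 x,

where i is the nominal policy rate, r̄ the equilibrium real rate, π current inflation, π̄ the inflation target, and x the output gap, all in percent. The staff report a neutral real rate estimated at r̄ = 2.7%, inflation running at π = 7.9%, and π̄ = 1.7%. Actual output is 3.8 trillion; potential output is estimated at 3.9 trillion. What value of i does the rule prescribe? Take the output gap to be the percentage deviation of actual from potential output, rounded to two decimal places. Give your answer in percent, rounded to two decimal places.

11.14%

Output gap = 100 × (3.8 − 3.9) / 3.9 = -2.56%.
i = 2.70 + 1.70 + 1.5 × (7.90 − 1.70) + 1 × (-2.56)
   = 2.70 + 1.7 + 9.3 − 2.56 = 11.14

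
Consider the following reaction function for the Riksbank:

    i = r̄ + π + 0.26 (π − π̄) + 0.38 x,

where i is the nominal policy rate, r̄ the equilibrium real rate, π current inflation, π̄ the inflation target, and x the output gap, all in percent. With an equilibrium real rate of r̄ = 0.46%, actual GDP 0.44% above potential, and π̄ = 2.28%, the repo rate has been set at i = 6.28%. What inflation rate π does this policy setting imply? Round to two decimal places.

4.96%

Output 0.44% above potential → x = 0.44.
Collecting π: i = r̄ + (1 + 0.26) π − 0.26 π̄ + 0.38 x
1.26 π = 6.28 − 0.46 + 0.26 × 2.28 − 0.38 × 0.44 = 6.2456
π = 6.2456 / 1.26 = 4.96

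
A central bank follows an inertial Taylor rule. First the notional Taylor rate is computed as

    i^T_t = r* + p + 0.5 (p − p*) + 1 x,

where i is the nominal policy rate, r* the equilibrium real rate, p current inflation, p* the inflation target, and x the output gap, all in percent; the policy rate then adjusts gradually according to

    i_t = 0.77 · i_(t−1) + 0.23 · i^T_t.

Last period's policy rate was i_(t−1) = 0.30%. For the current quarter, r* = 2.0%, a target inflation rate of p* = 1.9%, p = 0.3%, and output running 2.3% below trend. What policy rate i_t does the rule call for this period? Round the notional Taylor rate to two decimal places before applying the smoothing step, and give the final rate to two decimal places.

0.05%

Output 2.3% below potential → x = -2.3.
i^T_t = 2.0 + 0.3 + 0.5 × (0.3 − 1.9) + 1 × (-2.3)
   = 2.0 + 0.3 − 0.8 − 2.3 = -0.80
i_t = 0.77 × 0.30 + 0.23 × (-0.80) = 0.231 − 0.184 = 0.05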